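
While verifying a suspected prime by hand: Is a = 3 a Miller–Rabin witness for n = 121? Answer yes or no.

no

n − 1 = 120 = 2^3 · 15, so s = 3 and d = 15.
By repeated squaring, 3^15 ≡ 1 (mod 121).
x_0 = 3^15 mod 121 = 1.
x_0 = 1, so 3 is not a witness.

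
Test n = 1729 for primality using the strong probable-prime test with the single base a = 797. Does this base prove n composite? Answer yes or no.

n − 1 = 1728 = 2^6 · 27, so s = 6 and d = 27.
x_0 = 797^27 mod 1729 = 1728.
x_0 = 1728 ≡ −1, so 797 is not a witness.

no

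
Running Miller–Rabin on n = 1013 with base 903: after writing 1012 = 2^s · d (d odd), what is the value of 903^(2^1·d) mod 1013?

n − 1 = 1012 = 2^2 · 253, so s = 2 and d = 253.
By repeated squaring, 903^253 ≡ 1 (mod 1013).
x_0 = 1.
x_1 = 1^2 mod 1013 = 1.

1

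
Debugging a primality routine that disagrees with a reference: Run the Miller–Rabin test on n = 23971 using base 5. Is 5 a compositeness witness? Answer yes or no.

no

n − 1 = 23970 = 2^1 · 11985, so s = 1 and d = 11985.
Repeated squaring mod 23971: 5^1 ≡ 5, 5^2 ≡ 25, 5^4 ≡ 625, 5^8 ≡ 7089, 5^16 ≡ 10705, 5^32 ≡ 15645, 5^64 ≡ 22115, 5^128 ≡ 16883, 5^256 ≡ 20499, 5^512 ≡ 21342, 5^1024 ≡ 7993, 5^2048 ≡ 5334, 5^4096 ≡ 21950, 5^8192 ≡ 9371.
11985 = 8192 + 2048 + 1024 + 512 + 128 + 64 + 16 + 1, so 5^11985 ≡ 9371·5334·7993·21342·16883·22115·10705·5 ≡ 1 (mod 23971).
x_0 = 5^11985 mod 23971 = 1.
x_0 = 1, so 5 is not a witness.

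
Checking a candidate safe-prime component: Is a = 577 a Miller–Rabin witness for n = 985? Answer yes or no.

n − 1 = 984 = 2^3 · 123, so s = 3 and d = 123.
x_0 = 577^123 mod 985 = 408.
x_0 is neither 1 nor 984, so continue squaring.
x_1 = 408^2 mod 985 = 984.
x_1 ≡ −1, so 577 is not a witness.

no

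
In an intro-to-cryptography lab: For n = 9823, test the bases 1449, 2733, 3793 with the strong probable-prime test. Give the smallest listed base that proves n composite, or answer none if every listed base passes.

n − 1 = 9822 = 2^1 · 4911, so s = 1 and d = 4911.
Base 1449: x_0 = 1449^4911 mod 9823 = 5156. x_0 ∉ {1, 9822} and s = 1, so 1449 is a Miller–Rabin witness and 9823 is composite.
Base 2733: x_0 = 2733^4911 mod 9823 = 8101. x_0 ∉ {1, 9822} and s = 1, so 2733 is a Miller–Rabin witness and 9823 is composite.
Base 3793: x_0 = 3793^4911 mod 9823 = 8435. x_0 ∉ {1, 9822} and s = 1, so 3793 is a Miller–Rabin witness and 9823 is composite.
The smallest witness among the given bases is 1449.

1449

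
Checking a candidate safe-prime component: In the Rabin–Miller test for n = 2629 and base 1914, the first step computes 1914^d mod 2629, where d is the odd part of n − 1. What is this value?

n − 1 = 2628 = 2^2 · 657, so s = 2 and d = 657.
1914^657 mod 2629 = 396.

396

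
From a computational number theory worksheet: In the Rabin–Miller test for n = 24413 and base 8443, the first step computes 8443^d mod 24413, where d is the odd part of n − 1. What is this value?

1

n − 1 = 24412 = 2^2 · 6103, so s = 2 and d = 6103.
8443^6103 mod 24413 = 1.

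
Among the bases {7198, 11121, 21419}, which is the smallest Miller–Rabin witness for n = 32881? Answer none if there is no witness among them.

7198

n − 1 = 32880 = 2^4 · 2055, so s = 4 and d = 2055.
Base 7198: x_0 = 7198^2055 mod 32881 = 26232. x_0 is neither 1 nor 32880, so continue squaring. x_1 = 26232^2 mod 32881 = 17137. x_2 = 17137^2 mod 32881 = 16558. x_3 = 16558^2 mod 32881 = 5586. Reached i = s−1 = 3 without hitting −1: 7198 is a Miller–Rabin witness and 32881 is composite.
Base 11121: x_0 = 11121^2055 mod 32881 = 26656. x_0 is neither 1 nor 32880, so continue squaring. x_1 = 26656^2 mod 32881 = 16807. x_2 = 16807^2 mod 32881 = 27459. x_3 = 27459^2 mod 32881 = 2470. Reached i = s−1 = 3 without hitting −1: 11121 is a Miller–Rabin witness and 32881 is composite.
Base 21419: x_0 = 21419^2055 mod 32881 = 32580. x_0 is neither 1 nor 32880, so continue squaring. x_1 = 32580^2 mod 32881 = 24839. x_2 = 24839^2 mod 32881 = 29718. x_3 = 29718^2 mod 32881 = 8745. Reached i = s−1 = 3 without hitting −1: 21419 is a Miller–Rabin witness and 32881 is composite.
The smallest witness among the given bases is 7198.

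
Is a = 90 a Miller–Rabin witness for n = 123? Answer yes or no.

n − 1 = 122 = 2^1 · 61, so s = 1 and d = 61.
By repeated squaring, 90^61 ≡ 90 (mod 123).
x_0 = 90^61 mod 123 = 90.
x_0 ∉ {1, 122} and s = 1, so 90 is a Miller–Rabin witness and 123 is composite.

yes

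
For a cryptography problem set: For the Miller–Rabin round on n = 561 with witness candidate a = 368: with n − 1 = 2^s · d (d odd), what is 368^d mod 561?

n − 1 = 560 = 2^4 · 35, so s = 4 and d = 35.
368^35 mod 561 = 56.

56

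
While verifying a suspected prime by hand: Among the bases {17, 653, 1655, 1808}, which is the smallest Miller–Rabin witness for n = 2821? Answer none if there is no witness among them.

none

n − 1 = 2820 = 2^2 · 705, so s = 2 and d = 705.
Base 17: x_0 = 17^705 mod 2821 = 2820. x_0 = 2820 ≡ −1, so 17 is not a witness.
Base 653: x_0 = 653^705 mod 2821 = 1. x_0 = 1, so 653 is not a witness.
Base 1655: x_0 = 1655^705 mod 2821 = 2820. x_0 = 2820 ≡ −1, so 1655 is not a witness.
Base 1808: x_0 = 1808^705 mod 2821 = 1. x_0 = 1, so 1808 is not a witness.
No listed base is a witness for 2821.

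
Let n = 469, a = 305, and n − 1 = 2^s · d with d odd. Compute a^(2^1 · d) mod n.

n − 1 = 468 = 2^2 · 117, so s = 2 and d = 117.
By repeated squaring, 305^117 ≡ 1 (mod 469).
x_0 = 1.
x_1 = 1^2 mod 469 = 1.

1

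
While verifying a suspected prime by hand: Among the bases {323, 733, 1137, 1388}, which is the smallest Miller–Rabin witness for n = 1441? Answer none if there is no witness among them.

n − 1 = 1440 = 2^5 · 45, so s = 5 and d = 45.
Base 323: x_0 = 323^45 mod 1441 = 1. x_0 = 1, so 323 is not a witness.
Base 733: x_0 = 733^45 mod 1441 = 1440. x_0 = 1440 ≡ −1, so 733 is not a witness.
Base 1137: x_0 = 1137^45 mod 1441 = 1. x_0 = 1, so 1137 is not a witness.
Base 1388: x_0 = 1388^45 mod 1441 = 1440. x_0 = 1440 ≡ −1, so 1388 is not a witness.
No listed base is a witness for 1441.

none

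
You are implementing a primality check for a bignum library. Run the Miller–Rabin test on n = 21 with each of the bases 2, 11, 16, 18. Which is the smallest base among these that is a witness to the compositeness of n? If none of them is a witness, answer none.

2

n − 1 = 20 = 2^2 · 5, so s = 2 and d = 5.
Base 2: x_0 = 2^5 mod 21 = 11. x_0 is neither 1 nor 20, so continue squaring. x_1 = 11^2 mod 21 = 16. Reached i = s−1 = 1 without hitting −1: 2 is a Miller–Rabin witness and 21 is composite.
Base 11: x_0 = 11^5 mod 21 = 2. x_0 is neither 1 nor 20, so continue squaring. x_1 = 2^2 mod 21 = 4. Reached i = s−1 = 1 without hitting −1: 11 is a Miller–Rabin witness and 21 is composite.
Base 16: x_0 = 16^5 mod 21 = 4. x_0 is neither 1 nor 20, so continue squaring. x_1 = 4^2 mod 21 = 16. Reached i = s−1 = 1 without hitting −1: 16 is a Miller–Rabin witness and 21 is composite.
Base 18: x_0 = 18^5 mod 21 = 9. x_0 is neither 1 nor 20, so continue squaring. x_1 = 9^2 mod 21 = 18. Reached i = s−1 = 1 without hitting −1: 18 is a Miller–Rabin witness and 21 is composite.
The smallest witness among the given bases is 2.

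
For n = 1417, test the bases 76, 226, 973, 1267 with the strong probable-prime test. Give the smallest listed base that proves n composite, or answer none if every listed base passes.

n − 1 = 1416 = 2^3 · 177, so s = 3 and d = 177.
Base 76: x_0 = 76^177 mod 1417 = 294. x_0 is neither 1 nor 1416, so continue squaring. x_1 = 294^2 mod 1417 = 1416. x_1 ≡ −1, so 76 is not a witness.
Base 226: x_0 = 226^177 mod 1417 = 1123. x_0 is neither 1 nor 1416, so continue squaring. x_1 = 1123^2 mod 1417 = 1416. x_1 ≡ −1, so 226 is not a witness.
Base 973: x_0 = 973^177 mod 1417 = 294. x_0 is neither 1 nor 1416, so continue squaring. x_1 = 294^2 mod 1417 = 1416. x_1 ≡ −1, so 973 is not a witness.
Base 1267: x_0 = 1267^177 mod 1417 = 1123. x_0 is neither 1 nor 1416, so continue squaring. x_1 = 1123^2 mod 1417 = 1416. x_1 ≡ −1, so 1267 is not a witness.
No listed base is a witness for 1417.

none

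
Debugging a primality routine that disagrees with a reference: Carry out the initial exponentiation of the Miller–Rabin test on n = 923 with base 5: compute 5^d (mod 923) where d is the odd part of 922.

5

n − 1 = 922 = 2^1 · 461, so s = 1 and d = 461.
5^461 mod 923 = 5.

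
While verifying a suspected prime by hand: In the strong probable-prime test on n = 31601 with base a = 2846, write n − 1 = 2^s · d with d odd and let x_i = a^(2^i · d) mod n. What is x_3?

1

n − 1 = 31600 = 2^4 · 1975, so s = 4 and d = 1975.
x_0 = 2846^1975 mod 31601 = 1.
x_1 = 1^2 mod 31601 = 1.
x_2 = 1^2 mod 31601 = 1.
x_3 = 1^2 mod 31601 = 1.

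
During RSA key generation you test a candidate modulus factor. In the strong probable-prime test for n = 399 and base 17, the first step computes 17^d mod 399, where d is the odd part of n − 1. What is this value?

n − 1 = 398 = 2^1 · 199, so s = 1 and d = 199.
17^199 mod 399 = 17.

17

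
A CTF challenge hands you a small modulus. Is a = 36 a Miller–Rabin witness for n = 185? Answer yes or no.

n − 1 = 184 = 2^3 · 23, so s = 3 and d = 23.
x_0 = 36^23 mod 185 = 36.
x_0 is neither 1 nor 184, so continue squaring.
x_1 = 36^2 mod 185 = 1.
x_1 = 1 but x_0 ≠ ±1, a nontrivial square root of 1 — 36 is a witness and 185 is composite.

yes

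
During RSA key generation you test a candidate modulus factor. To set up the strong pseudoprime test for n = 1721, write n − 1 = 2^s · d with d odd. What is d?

215

Halving: 1720 → 860 → 430 → 215; 215 is odd.
So 1720 = 2^3 · 215.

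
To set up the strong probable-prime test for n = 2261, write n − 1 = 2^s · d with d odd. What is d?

Halving: 2260 → 1130 → 565; 565 is odd.
So 2260 = 2^2 · 565.

565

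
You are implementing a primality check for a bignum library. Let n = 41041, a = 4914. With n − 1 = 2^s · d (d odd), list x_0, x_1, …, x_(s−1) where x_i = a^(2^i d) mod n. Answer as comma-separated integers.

n − 1 = 41040 = 2^4 · 2565, so s = 4 and d = 2565.
x_0 = 4914^2565 mod 41041 = 14651.
x_1 = 14651^2 mod 41041 = 7371.
x_2 = 7371^2 mod 41041 = 34398.
x_3 = 34398^2 mod 41041 = 10374.

14651, 7371, 34398, 10374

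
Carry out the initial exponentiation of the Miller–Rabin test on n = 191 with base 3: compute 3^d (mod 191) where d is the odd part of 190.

1

n − 1 = 190 = 2^1 · 95, so s = 1 and d = 95.
Repeated squaring mod 191: 3^1 ≡ 3, 3^2 ≡ 9, 3^4 ≡ 81, 3^8 ≡ 67, 3^16 ≡ 96, 3^32 ≡ 48, 3^64 ≡ 12.
95 = 64 + 16 + 8 + 4 + 2 + 1, so 3^95 ≡ 12·96·67·81·9·3 ≡ 1 (mod 191).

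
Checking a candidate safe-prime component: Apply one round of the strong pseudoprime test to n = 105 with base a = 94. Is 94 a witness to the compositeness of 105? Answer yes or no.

yes

n − 1 = 104 = 2^3 · 13, so s = 3 and d = 13.
x_0 = 94^13 mod 105 = 94.
x_0 is neither 1 nor 104, so continue squaring.
x_1 = 94^2 mod 105 = 16.
x_2 = 16^2 mod 105 = 46.
Reached i = s−1 = 2 without hitting −1: 94 is a Miller–Rabin witness and 105 is composite.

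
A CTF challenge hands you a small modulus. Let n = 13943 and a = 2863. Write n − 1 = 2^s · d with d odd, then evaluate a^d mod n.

5479

n − 1 = 13942 = 2^1 · 6971, so s = 1 and d = 6971.
Repeated squaring mod 13943: 2863^1 ≡ 2863, 2863^2 ≡ 12228, 2863^4 ≡ 13195, 2863^8 ≡ 1784, 2863^16 ≡ 3652, 2863^32 ≡ 7596, 2863^64 ≡ 3082, 2863^128 ≡ 3541, 2863^256 ≡ 3924, 2863^512 ≡ 4704, 2863^1024 ≡ 75, 2863^2048 ≡ 5625, 2863^4096 ≡ 3958.
6971 = 4096 + 2048 + 512 + 256 + 32 + 16 + 8 + 2 + 1, so 2863^6971 ≡ 3958·5625·4704·3924·7596·3652·1784·12228·2863 ≡ 5479 (mod 13943).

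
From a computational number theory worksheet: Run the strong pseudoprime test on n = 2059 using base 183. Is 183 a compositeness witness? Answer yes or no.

no

n − 1 = 2058 = 2^1 · 1029, so s = 1 and d = 1029.
x_0 = 183^1029 mod 2059 = 2058.
x_0 = 2058 ≡ −1, so 183 is not a witness.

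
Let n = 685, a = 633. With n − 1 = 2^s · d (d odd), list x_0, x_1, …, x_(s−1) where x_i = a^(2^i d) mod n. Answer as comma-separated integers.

n − 1 = 684 = 2^2 · 171, so s = 2 and d = 171.
x_0 = 633^171 mod 685 = 417.
x_1 = 417^2 mod 685 = 584.

417, 584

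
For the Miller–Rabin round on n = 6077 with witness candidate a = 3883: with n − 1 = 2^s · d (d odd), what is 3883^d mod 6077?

2224

n − 1 = 6076 = 2^2 · 1519, so s = 2 and d = 1519.
By repeated squaring, 3883^1519 ≡ 2224 (mod 6077).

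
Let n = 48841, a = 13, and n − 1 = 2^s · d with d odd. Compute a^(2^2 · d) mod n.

n − 1 = 48840 = 2^3 · 6105, so s = 3 and d = 6105.
Repeated squaring mod 48841: 13^1 ≡ 13, 13^2 ≡ 169, 13^4 ≡ 28561, 13^8 ≡ 37180, 13^16 ≡ 5577, 13^32 ≡ 40053, 13^64 ≡ 11323, 13^128 ≡ 2704, 13^256 ≡ 34307, 13^512 ≡ 48672, 13^1024 ≡ 28561, 13^2048 ≡ 37180, 13^4096 ≡ 5577.
6105 = 4096 + 1024 + 512 + 256 + 128 + 64 + 16 + 8 + 1, so 13^6105 ≡ 5577·28561·48672·34307·2704·11323·5577·37180·13 ≡ 6422 (mod 48841).
x_0 = 6422.
x_1 = 6422^2 mod 48841 = 20280.
x_2 = 20280^2 mod 48841 = 37180.

37180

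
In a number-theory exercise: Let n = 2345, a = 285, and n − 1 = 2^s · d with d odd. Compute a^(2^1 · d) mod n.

345

n − 1 = 2344 = 2^3 · 293, so s = 3 and d = 293.
Repeated squaring mod 2345: 285^1 ≡ 285, 285^2 ≡ 1495, 285^4 ≡ 240, 285^8 ≡ 1320, 285^16 ≡ 65, 285^32 ≡ 1880, 285^64 ≡ 485, 285^128 ≡ 725, 285^256 ≡ 345.
293 = 256 + 32 + 4 + 1, so 285^293 ≡ 345·1880·240·285 ≡ 1060 (mod 2345).
x_0 = 1060.
x_1 = 1060^2 mod 2345 = 345.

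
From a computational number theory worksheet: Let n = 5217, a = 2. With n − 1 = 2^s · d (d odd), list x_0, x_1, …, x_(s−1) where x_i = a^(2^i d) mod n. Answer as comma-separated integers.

1367, 1003, 4345, 3919, 4930

n − 1 = 5216 = 2^5 · 163, so s = 5 and d = 163.
x_0 = 2^163 mod 5217 = 1367.
x_1 = 1367^2 mod 5217 = 1003.
x_2 = 1003^2 mod 5217 = 4345.
x_3 = 4345^2 mod 5217 = 3919.
x_4 = 3919^2 mod 5217 = 4930.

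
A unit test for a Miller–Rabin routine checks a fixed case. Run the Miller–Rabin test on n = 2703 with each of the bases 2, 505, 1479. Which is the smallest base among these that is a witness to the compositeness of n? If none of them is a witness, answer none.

2

n − 1 = 2702 = 2^1 · 1351, so s = 1 and d = 1351.
Base 2: x_0 = 2^1351 mod 2703 = 1352. x_0 ∉ {1, 2702} and s = 1, so 2 is a Miller–Rabin witness and 2703 is composite.
Base 505: x_0 = 505^1351 mod 2703 = 619. x_0 ∉ {1, 2702} and s = 1, so 505 is a Miller–Rabin witness and 2703 is composite.
Base 1479: x_0 = 1479^1351 mod 2703 = 816. x_0 ∉ {1, 2702} and s = 1, so 1479 is a Miller–Rabin witness and 2703 is composite.
The smallest witness among the given bases is 2.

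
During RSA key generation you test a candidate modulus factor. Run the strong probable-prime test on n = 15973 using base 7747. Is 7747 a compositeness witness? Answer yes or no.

no

n − 1 = 15972 = 2^2 · 3993, so s = 2 and d = 3993.
Repeated squaring mod 15973: 7747^1 ≡ 7747, 7747^2 ≡ 5448, 7747^4 ≡ 2870, 7747^8 ≡ 10805, 7747^16 ≡ 1368, 7747^32 ≡ 2583, 7747^64 ≡ 11148, 7747^128 ≡ 7964, 7747^256 ≡ 12486, 7747^512 ≡ 3716, 7747^1024 ≡ 7984, 7747^2048 ≡ 11986.
3993 = 2048 + 1024 + 512 + 256 + 128 + 16 + 8 + 1, so 7747^3993 ≡ 11986·7984·3716·12486·7964·1368·10805·7747 ≡ 1 (mod 15973).
x_0 = 7747^3993 mod 15973 = 1.
x_0 = 1, so 7747 is not a witness.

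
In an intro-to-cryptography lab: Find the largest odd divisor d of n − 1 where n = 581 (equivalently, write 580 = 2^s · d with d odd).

Halving: 580 → 290 → 145; 145 is odd.
So 580 = 2^2 · 145.

145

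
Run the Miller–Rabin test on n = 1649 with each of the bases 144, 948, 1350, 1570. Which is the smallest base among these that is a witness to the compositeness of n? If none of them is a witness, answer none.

none

n − 1 = 1648 = 2^4 · 103, so s = 4 and d = 103.
Base 144: x_0 = 144^103 mod 1649 = 355. x_0 is neither 1 nor 1648, so continue squaring. x_1 = 355^2 mod 1649 = 701. x_2 = 701^2 mod 1649 = 1648. x_2 ≡ −1, so 144 is not a witness.
Base 948: x_0 = 948^103 mod 1649 = 701. x_0 is neither 1 nor 1648, so continue squaring. x_1 = 701^2 mod 1649 = 1648. x_1 ≡ −1, so 948 is not a witness.
Base 1350: x_0 = 1350^103 mod 1649 = 182. x_0 is neither 1 nor 1648, so continue squaring. x_1 = 182^2 mod 1649 = 144. x_2 = 144^2 mod 1649 = 948. x_3 = 948^2 mod 1649 = 1648. x_3 ≡ −1, so 1350 is not a witness.
Base 1570: x_0 = 1570^103 mod 1649 = 167. x_0 is neither 1 nor 1648, so continue squaring. x_1 = 167^2 mod 1649 = 1505. x_2 = 1505^2 mod 1649 = 948. x_3 = 948^2 mod 1649 = 1648. x_3 ≡ −1, so 1570 is not a witness.
No listed base is a witness for 1649.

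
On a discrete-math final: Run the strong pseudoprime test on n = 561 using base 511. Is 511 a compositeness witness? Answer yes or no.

no

n − 1 = 560 = 2^4 · 35, so s = 4 and d = 35.
x_0 = 511^35 mod 561 = 1.
x_0 = 1, so 511 is not a witness.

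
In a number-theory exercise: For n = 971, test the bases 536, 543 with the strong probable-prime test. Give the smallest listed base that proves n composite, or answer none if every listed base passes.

n − 1 = 970 = 2^1 · 485, so s = 1 and d = 485.
Base 536: x_0 = 536^485 mod 971 = 1. x_0 = 1, so 536 is not a witness.
Base 543: x_0 = 543^485 mod 971 = 970. x_0 = 970 ≡ −1, so 543 is not a witness.
No listed base is a witness for 971.

none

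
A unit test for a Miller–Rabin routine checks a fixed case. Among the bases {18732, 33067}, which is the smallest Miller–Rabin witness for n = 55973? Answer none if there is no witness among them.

n − 1 = 55972 = 2^2 · 13993, so s = 2 and d = 13993.
Base 18732: x_0 = 18732^13993 mod 55973 = 33896. x_0 is neither 1 nor 55972, so continue squaring. x_1 = 33896^2 mod 55973 = 37018. Reached i = s−1 = 1 without hitting −1: 18732 is a Miller–Rabin witness and 55973 is composite.
Base 33067: x_0 = 33067^13993 mod 55973 = 49543. x_0 is neither 1 nor 55972, so continue squaring. x_1 = 49543^2 mod 55973 = 36826. Reached i = s−1 = 1 without hitting −1: 33067 is a Miller–Rabin witness and 55973 is composite.
The smallest witness among the given bases is 18732.

18732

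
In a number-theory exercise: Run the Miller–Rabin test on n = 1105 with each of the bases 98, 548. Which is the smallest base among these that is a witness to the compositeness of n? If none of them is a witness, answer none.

none

n − 1 = 1104 = 2^4 · 69, so s = 4 and d = 69.
Base 98: x_0 = 98^69 mod 1105 = 268. x_0 is neither 1 nor 1104, so continue squaring. x_1 = 268^2 mod 1105 = 1104. x_1 ≡ −1, so 98 is not a witness.
Base 548: x_0 = 548^69 mod 1105 = 1058. x_0 is neither 1 nor 1104, so continue squaring. x_1 = 1058^2 mod 1105 = 1104. x_1 ≡ −1, so 548 is not a witness.
No listed base is a witness for 1105.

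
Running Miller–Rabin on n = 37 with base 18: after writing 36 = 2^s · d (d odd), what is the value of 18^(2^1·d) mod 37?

36

n − 1 = 36 = 2^2 · 9, so s = 2 and d = 9.
x_0 = 18^9 mod 37 = 31.
x_1 = 31^2 mod 37 = 36.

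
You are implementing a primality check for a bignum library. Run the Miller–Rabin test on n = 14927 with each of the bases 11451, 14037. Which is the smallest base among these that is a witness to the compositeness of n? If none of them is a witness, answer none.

11451

n − 1 = 14926 = 2^1 · 7463, so s = 1 and d = 7463.
Base 11451: x_0 = 11451^7463 mod 14927 = 8382. x_0 ∉ {1, 14926} and s = 1, so 11451 is a Miller–Rabin witness and 14927 is composite.
Base 14037: x_0 = 14037^7463 mod 14927 = 2179. x_0 ∉ {1, 14926} and s = 1, so 14037 is a Miller–Rabin witness and 14927 is composite.
The smallest witness among the given bases is 11451.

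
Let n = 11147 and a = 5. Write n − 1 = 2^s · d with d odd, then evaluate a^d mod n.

10562

n − 1 = 11146 = 2^1 · 5573, so s = 1 and d = 5573.
5^5573 mod 11147 = 10562.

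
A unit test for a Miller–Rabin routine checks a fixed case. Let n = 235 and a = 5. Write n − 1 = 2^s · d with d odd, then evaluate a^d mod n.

210

n − 1 = 234 = 2^1 · 117, so s = 1 and d = 117.
5^117 mod 235 = 210.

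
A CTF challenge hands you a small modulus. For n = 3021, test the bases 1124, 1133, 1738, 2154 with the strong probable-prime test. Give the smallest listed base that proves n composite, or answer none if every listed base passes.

1124

n − 1 = 3020 = 2^2 · 755, so s = 2 and d = 755.
Base 1124: x_0 = 1124^755 mod 3021 = 488. x_0 is neither 1 nor 3020, so continue squaring. x_1 = 488^2 mod 3021 = 2506. Reached i = s−1 = 1 without hitting −1: 1124 is a Miller–Rabin witness and 3021 is composite.
Base 1133: x_0 = 1133^755 mod 3021 = 2630. x_0 is neither 1 nor 3020, so continue squaring. x_1 = 2630^2 mod 3021 = 1831. Reached i = s−1 = 1 without hitting −1: 1133 is a Miller–Rabin witness and 3021 is composite.
Base 1738: x_0 = 1738^755 mod 3021 = 625. x_0 is neither 1 nor 3020, so continue squaring. x_1 = 625^2 mod 3021 = 916. Reached i = s−1 = 1 without hitting −1: 1738 is a Miller–Rabin witness and 3021 is composite.
Base 2154: x_0 = 2154^755 mod 3021 = 2139. x_0 is neither 1 nor 3020, so continue squaring. x_1 = 2139^2 mod 3021 = 1527. Reached i = s−1 = 1 without hitting −1: 2154 is a Miller–Rabin witness and 3021 is composite.
The smallest witness among the given bases is 1124.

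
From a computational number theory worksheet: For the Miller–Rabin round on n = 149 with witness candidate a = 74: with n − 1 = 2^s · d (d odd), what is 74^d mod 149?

105

n − 1 = 148 = 2^2 · 37, so s = 2 and d = 37.
Repeated squaring mod 149: 74^1 ≡ 74, 74^2 ≡ 112, 74^4 ≡ 28, 74^8 ≡ 39, 74^16 ≡ 31, 74^32 ≡ 67.
37 = 32 + 4 + 1, so 74^37 ≡ 67·28·74 ≡ 105 (mod 149).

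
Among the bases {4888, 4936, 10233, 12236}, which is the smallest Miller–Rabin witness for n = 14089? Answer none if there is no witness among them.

n − 1 = 14088 = 2^3 · 1761, so s = 3 and d = 1761.
Base 4888: x_0 = 4888^1761 mod 14089 = 9152. x_0 is neither 1 nor 14088, so continue squaring. x_1 = 9152^2 mod 14089 = 14088. x_1 ≡ −1, so 4888 is not a witness.
Base 4936: x_0 = 4936^1761 mod 14089 = 2256. x_0 is neither 1 nor 14088, so continue squaring. x_1 = 2256^2 mod 14089 = 3407. x_2 = 3407^2 mod 14089 = 12402. Reached i = s−1 = 2 without hitting −1: 4936 is a Miller–Rabin witness and 14089 is composite.
Base 10233: x_0 = 10233^1761 mod 14089 = 7863. x_0 is neither 1 nor 14088, so continue squaring. x_1 = 7863^2 mod 14089 = 4237. x_2 = 4237^2 mod 14089 = 2783. Reached i = s−1 = 2 without hitting −1: 10233 is a Miller–Rabin witness and 14089 is composite.
Base 12236: x_0 = 12236^1761 mod 14089 = 8972. x_0 is neither 1 nor 14088, so continue squaring. x_1 = 8972^2 mod 14089 = 6327. x_2 = 6327^2 mod 14089 = 4080. Reached i = s−1 = 2 without hitting −1: 12236 is a Miller–Rabin witness and 14089 is composite.
The smallest witness among the given bases is 4936.

4936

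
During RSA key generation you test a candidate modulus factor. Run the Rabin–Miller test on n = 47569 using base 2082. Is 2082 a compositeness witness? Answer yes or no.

n − 1 = 47568 = 2^4 · 2973, so s = 4 and d = 2973.
x_0 = 2082^2973 mod 47569 = 42099.
x_0 is neither 1 nor 47568, so continue squaring.
x_1 = 42099^2 mod 47569 = 47568.
x_1 ≡ −1, so 2082 is not a witness.

no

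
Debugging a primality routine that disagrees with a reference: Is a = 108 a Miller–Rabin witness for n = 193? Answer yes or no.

n − 1 = 192 = 2^6 · 3, so s = 6 and d = 3.
x_0 = 108^3 mod 193 = 1.
x_0 = 1, so 108 is not a witness.

no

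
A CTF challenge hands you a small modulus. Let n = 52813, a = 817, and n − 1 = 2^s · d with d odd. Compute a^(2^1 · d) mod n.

52812

n − 1 = 52812 = 2^2 · 13203, so s = 2 and d = 13203.
x_0 = 817^13203 mod 52813 = 52488.
x_1 = 52488^2 mod 52813 = 52812.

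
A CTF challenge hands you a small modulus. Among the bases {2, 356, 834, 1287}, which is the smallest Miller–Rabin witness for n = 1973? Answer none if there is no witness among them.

none

n − 1 = 1972 = 2^2 · 493, so s = 2 and d = 493.
Base 2: x_0 = 2^493 mod 1973 = 259. x_0 is neither 1 nor 1972, so continue squaring. x_1 = 259^2 mod 1973 = 1972. x_1 ≡ −1, so 2 is not a witness.
Base 356: x_0 = 356^493 mod 1973 = 1714. x_0 is neither 1 nor 1972, so continue squaring. x_1 = 1714^2 mod 1973 = 1972. x_1 ≡ −1, so 356 is not a witness.
Base 834: x_0 = 834^493 mod 1973 = 1714. x_0 is neither 1 nor 1972, so continue squaring. x_1 = 1714^2 mod 1973 = 1972. x_1 ≡ −1, so 834 is not a witness.
Base 1287: x_0 = 1287^493 mod 1973 = 1. x_0 = 1, so 1287 is not a witness.
No listed base is a witness for 1973.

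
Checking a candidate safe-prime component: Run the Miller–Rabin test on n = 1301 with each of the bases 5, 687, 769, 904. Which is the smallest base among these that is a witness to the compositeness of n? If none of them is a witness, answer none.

n − 1 = 1300 = 2^2 · 325, so s = 2 and d = 325.
Base 5: x_0 = 5^325 mod 1301 = 1300. x_0 = 1300 ≡ −1, so 5 is not a witness.
Base 687: x_0 = 687^325 mod 1301 = 1. x_0 = 1, so 687 is not a witness.
Base 769: x_0 = 769^325 mod 1301 = 51. x_0 is neither 1 nor 1300, so continue squaring. x_1 = 51^2 mod 1301 = 1300. x_1 ≡ −1, so 769 is not a witness.
Base 904: x_0 = 904^325 mod 1301 = 1300. x_0 = 1300 ≡ −1, so 904 is not a witness.
No listed base is a witness for 1301.

none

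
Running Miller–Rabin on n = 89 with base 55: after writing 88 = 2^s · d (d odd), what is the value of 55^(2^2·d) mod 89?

1

n − 1 = 88 = 2^3 · 11, so s = 3 and d = 11.
x_0 = 55^11 mod 89 = 34.
x_1 = 34^2 mod 89 = 88.
x_2 = 88^2 mod 89 = 1.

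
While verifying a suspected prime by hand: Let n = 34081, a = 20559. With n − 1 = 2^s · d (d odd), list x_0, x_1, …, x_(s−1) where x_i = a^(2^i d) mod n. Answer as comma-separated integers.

n − 1 = 34080 = 2^5 · 1065, so s = 5 and d = 1065.
x_0 = 20559^1065 mod 34081 = 12900.
x_1 = 12900^2 mod 34081 = 26558.
x_2 = 26558^2 mod 34081 = 21069.
x_3 = 21069^2 mod 34081 = 31817.
x_4 = 31817^2 mod 34081 = 13546.

12900, 26558, 21069, 31817, 13546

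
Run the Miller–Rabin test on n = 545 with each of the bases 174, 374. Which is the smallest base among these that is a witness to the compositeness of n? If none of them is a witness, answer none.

n − 1 = 544 = 2^5 · 17, so s = 5 and d = 17.
Base 174: x_0 = 174^17 mod 545 = 539. x_0 is neither 1 nor 544, so continue squaring. x_1 = 539^2 mod 545 = 36. x_2 = 36^2 mod 545 = 206. x_3 = 206^2 mod 545 = 471. x_4 = 471^2 mod 545 = 26. Reached i = s−1 = 4 without hitting −1: 174 is a Miller–Rabin witness and 545 is composite.
Base 374: x_0 = 374^17 mod 545 = 379. x_0 is neither 1 nor 544, so continue squaring. x_1 = 379^2 mod 545 = 306. x_2 = 306^2 mod 545 = 441. x_3 = 441^2 mod 545 = 461. x_4 = 461^2 mod 545 = 516. Reached i = s−1 = 4 without hitting −1: 374 is a Miller–Rabin witness and 545 is composite.
The smallest witness among the given bases is 174.

174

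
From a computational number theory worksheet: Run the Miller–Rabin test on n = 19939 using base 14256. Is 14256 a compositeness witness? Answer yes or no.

n − 1 = 19938 = 2^1 · 9969, so s = 1 and d = 9969.
Repeated squaring mod 19939: 14256^1 ≡ 14256, 14256^2 ≡ 15248, 14256^4 ≡ 12764, 14256^8 ≡ 18066, 14256^16 ≡ 18804, 14256^32 ≡ 12129, 14256^64 ≡ 2699, 14256^128 ≡ 6866, 14256^256 ≡ 6160, 14256^512 ≡ 1683, 14256^1024 ≡ 1151, 14256^2048 ≡ 8827, 14256^4096 ≡ 14256, 14256^8192 ≡ 15248.
9969 = 8192 + 1024 + 512 + 128 + 64 + 32 + 16 + 1, so 14256^9969 ≡ 15248·1151·1683·6866·2699·12129·18804·14256 ≡ 12478 (mod 19939).
x_0 = 14256^9969 mod 19939 = 12478.
x_0 ∉ {1, 19938} and s = 1, so 14256 is a Miller–Rabin witness and 19939 is composite.

yes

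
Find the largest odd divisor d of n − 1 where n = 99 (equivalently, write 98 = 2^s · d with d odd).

49

Halving: 98 → 49; 49 is odd.
So 98 = 2^1 · 49.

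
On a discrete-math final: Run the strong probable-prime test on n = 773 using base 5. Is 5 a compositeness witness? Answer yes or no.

no

n − 1 = 772 = 2^2 · 193, so s = 2 and d = 193.
Repeated squaring mod 773: 5^1 ≡ 5, 5^2 ≡ 25, 5^4 ≡ 625, 5^8 ≡ 260, 5^16 ≡ 349, 5^32 ≡ 440, 5^64 ≡ 350, 5^128 ≡ 366.
193 = 128 + 64 + 1, so 5^193 ≡ 366·350·5 ≡ 456 (mod 773).
x_0 = 5^193 mod 773 = 456.
x_0 is neither 1 nor 772, so continue squaring.
x_1 = 456^2 mod 773 = 772.
x_1 ≡ −1, so 5 is not a witness.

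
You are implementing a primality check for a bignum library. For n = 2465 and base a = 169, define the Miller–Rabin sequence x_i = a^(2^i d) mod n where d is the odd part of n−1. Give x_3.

n − 1 = 2464 = 2^5 · 77, so s = 5 and d = 77.
x_0 = 169^77 mod 2465 = 2379.
x_1 = 2379^2 mod 2465 = 1.
x_2 = 1^2 mod 2465 = 1.
x_3 = 1^2 mod 2465 = 1.

1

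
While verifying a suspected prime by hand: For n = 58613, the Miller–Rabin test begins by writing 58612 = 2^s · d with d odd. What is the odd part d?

Halving: 58612 → 29306 → 14653; 14653 is odd.
So 58612 = 2^2 · 14653.

14653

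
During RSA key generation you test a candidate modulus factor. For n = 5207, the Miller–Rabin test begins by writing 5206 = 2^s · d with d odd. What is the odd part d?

2603

Halving: 5206 → 2603; 2603 is odd.
So 5206 = 2^1 · 2603.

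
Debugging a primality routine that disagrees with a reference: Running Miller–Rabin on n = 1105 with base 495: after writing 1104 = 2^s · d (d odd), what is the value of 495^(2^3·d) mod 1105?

885

n − 1 = 1104 = 2^4 · 69, so s = 4 and d = 69.
Repeated squaring mod 1105: 495^1 ≡ 495, 495^2 ≡ 820, 495^4 ≡ 560, 495^8 ≡ 885, 495^16 ≡ 885, 495^32 ≡ 885, 495^64 ≡ 885.
69 = 64 + 4 + 1, so 495^69 ≡ 885·560·495 ≡ 950 (mod 1105).
x_0 = 950.
x_1 = 950^2 mod 1105 = 820.
x_2 = 820^2 mod 1105 = 560.
x_3 = 560^2 mod 1105 = 885.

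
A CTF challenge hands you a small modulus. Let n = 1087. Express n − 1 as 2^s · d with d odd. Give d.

543

Halving: 1086 → 543; 543 is odd.
So 1086 = 2^1 · 543.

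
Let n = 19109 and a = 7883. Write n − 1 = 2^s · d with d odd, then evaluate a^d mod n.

15316

n − 1 = 19108 = 2^2 · 4777, so s = 2 and d = 4777.
7883^4777 mod 19109 = 15316.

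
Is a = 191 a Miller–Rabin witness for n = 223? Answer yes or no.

no

n − 1 = 222 = 2^1 · 111, so s = 1 and d = 111.
x_0 = 191^111 mod 223 = 222.
x_0 = 222 ≡ −1, so 191 is not a witness.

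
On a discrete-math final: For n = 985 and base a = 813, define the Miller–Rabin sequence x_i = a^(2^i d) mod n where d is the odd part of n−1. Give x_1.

n − 1 = 984 = 2^3 · 123, so s = 3 and d = 123.
Repeated squaring mod 985: 813^1 ≡ 813, 813^2 ≡ 34, 813^4 ≡ 171, 813^8 ≡ 676, 813^16 ≡ 921, 813^32 ≡ 156, 813^64 ≡ 696.
123 = 64 + 32 + 16 + 8 + 2 + 1, so 813^123 ≡ 696·156·921·676·34·813 ≡ 127 (mod 985).
x_0 = 127.
x_1 = 127^2 mod 985 = 369.

369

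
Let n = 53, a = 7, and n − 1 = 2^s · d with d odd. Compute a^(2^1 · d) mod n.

1

n − 1 = 52 = 2^2 · 13, so s = 2 and d = 13.
Repeated squaring mod 53: 7^1 ≡ 7, 7^2 ≡ 49, 7^4 ≡ 16, 7^8 ≡ 44.
13 = 8 + 4 + 1, so 7^13 ≡ 44·16·7 ≡ 52 (mod 53).
x_0 = 52.
x_1 = 52^2 mod 53 = 1.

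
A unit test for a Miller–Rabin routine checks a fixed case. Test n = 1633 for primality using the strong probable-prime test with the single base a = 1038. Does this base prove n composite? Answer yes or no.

yes

n − 1 = 1632 = 2^5 · 51, so s = 5 and d = 51.
Repeated squaring mod 1633: 1038^1 ≡ 1038, 1038^2 ≡ 1297, 1038^4 ≡ 219, 1038^8 ≡ 604, 1038^16 ≡ 657, 1038^32 ≡ 537.
51 = 32 + 16 + 2 + 1, so 1038^51 ≡ 537·657·1297·1038 ≡ 692 (mod 1633).
x_0 = 1038^51 mod 1633 = 692.
x_0 is neither 1 nor 1632, so continue squaring.
x_1 = 692^2 mod 1633 = 395.
x_2 = 395^2 mod 1633 = 890.
x_3 = 890^2 mod 1633 = 95.
x_4 = 95^2 mod 1633 = 860.
Reached i = s−1 = 4 without hitting −1: 1038 is a Miller–Rabin witness and 1633 is composite.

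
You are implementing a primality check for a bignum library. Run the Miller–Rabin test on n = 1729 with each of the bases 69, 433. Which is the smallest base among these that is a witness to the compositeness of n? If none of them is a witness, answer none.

n − 1 = 1728 = 2^6 · 27, so s = 6 and d = 27.
Base 69: x_0 = 69^27 mod 1729 = 1728. x_0 = 1728 ≡ −1, so 69 is not a witness.
Base 433: x_0 = 433^27 mod 1729 = 1728. x_0 = 1728 ≡ −1, so 433 is not a witness.
No listed base is a witness for 1729.

none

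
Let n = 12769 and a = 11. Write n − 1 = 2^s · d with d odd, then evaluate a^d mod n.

4050

n − 1 = 12768 = 2^5 · 399, so s = 5 and d = 399.
11^399 mod 12769 = 4050.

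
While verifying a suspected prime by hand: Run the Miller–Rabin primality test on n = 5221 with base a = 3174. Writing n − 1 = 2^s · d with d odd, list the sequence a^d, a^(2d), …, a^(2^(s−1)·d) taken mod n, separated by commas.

n − 1 = 5220 = 2^2 · 1305, so s = 2 and d = 1305.
x_0 = 3174^1305 mod 5221 = 3864.
x_1 = 3864^2 mod 5221 = 3657.

3864, 3657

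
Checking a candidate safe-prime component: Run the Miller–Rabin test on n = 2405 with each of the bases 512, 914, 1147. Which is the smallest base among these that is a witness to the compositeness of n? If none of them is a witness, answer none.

914

n − 1 = 2404 = 2^2 · 601, so s = 2 and d = 601.
Base 512: x_0 = 512^601 mod 2405 = 512. x_0 is neither 1 nor 2404, so continue squaring. x_1 = 512^2 mod 2405 = 2404. x_1 ≡ −1, so 512 is not a witness.
Base 914: x_0 = 914^601 mod 2405 = 914. x_0 is neither 1 nor 2404, so continue squaring. x_1 = 914^2 mod 2405 = 861. Reached i = s−1 = 1 without hitting −1: 914 is a Miller–Rabin witness and 2405 is composite.
Base 1147: x_0 = 1147^601 mod 2405 = 1147. x_0 is neither 1 nor 2404, so continue squaring. x_1 = 1147^2 mod 2405 = 74. Reached i = s−1 = 1 without hitting −1: 1147 is a Miller–Rabin witness and 2405 is composite.
The smallest witness among the given bases is 914.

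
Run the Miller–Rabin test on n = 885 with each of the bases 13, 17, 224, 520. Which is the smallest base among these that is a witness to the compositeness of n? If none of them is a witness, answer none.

n − 1 = 884 = 2^2 · 221, so s = 2 and d = 221.
Base 13: x_0 = 13^221 mod 885 = 103. x_0 is neither 1 nor 884, so continue squaring. x_1 = 103^2 mod 885 = 874. Reached i = s−1 = 1 without hitting −1: 13 is a Miller–Rabin witness and 885 is composite.
Base 17: x_0 = 17^221 mod 885 = 212. x_0 is neither 1 nor 884, so continue squaring. x_1 = 212^2 mod 885 = 694. Reached i = s−1 = 1 without hitting −1: 17 is a Miller–Rabin witness and 885 is composite.
Base 224: x_0 = 224^221 mod 885 = 629. x_0 is neither 1 nor 884, so continue squaring. x_1 = 629^2 mod 885 = 46. Reached i = s−1 = 1 without hitting −1: 224 is a Miller–Rabin witness and 885 is composite.
Base 520: x_0 = 520^221 mod 885 = 685. x_0 is neither 1 nor 884, so continue squaring. x_1 = 685^2 mod 885 = 175. Reached i = s−1 = 1 without hitting −1: 520 is a Miller–Rabin witness and 885 is composite.
The smallest witness among the given bases is 13.

13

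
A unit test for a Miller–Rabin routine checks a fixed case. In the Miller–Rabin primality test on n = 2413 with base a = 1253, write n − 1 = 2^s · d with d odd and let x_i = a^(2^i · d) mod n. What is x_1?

2167

n − 1 = 2412 = 2^2 · 603, so s = 2 and d = 603.
x_0 = 1253^603 mod 2413 = 2127.
x_1 = 2127^2 mod 2413 = 2167.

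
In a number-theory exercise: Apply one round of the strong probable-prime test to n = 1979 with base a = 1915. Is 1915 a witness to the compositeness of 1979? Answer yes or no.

no

n − 1 = 1978 = 2^1 · 989, so s = 1 and d = 989.
x_0 = 1915^989 mod 1979 = 1978.
x_0 = 1978 ≡ −1, so 1915 is not a witness.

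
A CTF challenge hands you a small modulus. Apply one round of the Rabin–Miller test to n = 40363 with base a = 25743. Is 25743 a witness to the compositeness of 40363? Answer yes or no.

yes

n − 1 = 40362 = 2^1 · 20181, so s = 1 and d = 20181.
x_0 = 25743^20181 mod 40363 = 9382.
x_0 ∉ {1, 40362} and s = 1, so 25743 is a Miller–Rabin witness and 40363 is composite.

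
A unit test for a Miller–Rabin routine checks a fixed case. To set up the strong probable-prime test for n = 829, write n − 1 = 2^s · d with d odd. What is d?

207

Halving: 828 → 414 → 207; 207 is odd.
So 828 = 2^2 · 207.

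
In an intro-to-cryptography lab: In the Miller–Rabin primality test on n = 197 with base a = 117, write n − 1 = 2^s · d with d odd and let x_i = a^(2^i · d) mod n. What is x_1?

196

n − 1 = 196 = 2^2 · 49, so s = 2 and d = 49.
x_0 = 117^49 mod 197 = 14.
x_1 = 14^2 mod 197 = 196.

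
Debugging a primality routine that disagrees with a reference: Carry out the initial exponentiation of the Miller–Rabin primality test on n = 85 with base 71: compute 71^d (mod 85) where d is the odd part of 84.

56

n − 1 = 84 = 2^2 · 21, so s = 2 and d = 21.
71^21 mod 85 = 56.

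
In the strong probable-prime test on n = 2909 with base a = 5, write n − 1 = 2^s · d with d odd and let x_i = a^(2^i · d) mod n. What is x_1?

1

n − 1 = 2908 = 2^2 · 727, so s = 2 and d = 727.
Repeated squaring mod 2909: 5^1 ≡ 5, 5^2 ≡ 25, 5^4 ≡ 625, 5^8 ≡ 819, 5^16 ≡ 1691, 5^32 ≡ 2843, 5^64 ≡ 1447, 5^128 ≡ 2238, 5^256 ≡ 2255, 5^512 ≡ 93.
727 = 512 + 128 + 64 + 16 + 4 + 2 + 1, so 5^727 ≡ 93·2238·1447·1691·625·25·5 ≡ 1 (mod 2909).
x_0 = 1.
x_1 = 1^2 mod 2909 = 1.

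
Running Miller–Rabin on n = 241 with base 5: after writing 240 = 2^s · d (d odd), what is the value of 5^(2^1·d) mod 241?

177

n − 1 = 240 = 2^4 · 15, so s = 4 and d = 15.
Repeated squaring mod 241: 5^1 ≡ 5, 5^2 ≡ 25, 5^4 ≡ 143, 5^8 ≡ 205.
15 = 8 + 4 + 2 + 1, so 5^15 ≡ 205·143·25·5 ≡ 211 (mod 241).
x_0 = 211.
x_1 = 211^2 mod 241 = 177.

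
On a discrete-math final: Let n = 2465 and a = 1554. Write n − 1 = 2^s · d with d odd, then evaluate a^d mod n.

1264

n − 1 = 2464 = 2^5 · 77, so s = 5 and d = 77.
Repeated squaring mod 2465: 1554^1 ≡ 1554, 1554^2 ≡ 1681, 1554^4 ≡ 871, 1554^8 ≡ 1886, 1554^16 ≡ 1, 1554^32 ≡ 1, 1554^64 ≡ 1.
77 = 64 + 8 + 4 + 1, so 1554^77 ≡ 1·1886·871·1554 ≡ 1264 (mod 2465).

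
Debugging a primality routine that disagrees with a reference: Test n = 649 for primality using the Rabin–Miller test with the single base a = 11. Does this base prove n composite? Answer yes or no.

n − 1 = 648 = 2^3 · 81, so s = 3 and d = 81.
x_0 = 11^81 mod 649 = 319.
x_0 is neither 1 nor 648, so continue squaring.
x_1 = 319^2 mod 649 = 517.
x_2 = 517^2 mod 649 = 550.
Reached i = s−1 = 2 without hitting −1: 11 is a Miller–Rabin witness and 649 is composite.

yes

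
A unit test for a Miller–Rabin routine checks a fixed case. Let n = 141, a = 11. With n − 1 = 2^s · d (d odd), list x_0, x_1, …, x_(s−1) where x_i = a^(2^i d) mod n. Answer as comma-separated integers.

n − 1 = 140 = 2^2 · 35, so s = 2 and d = 35.
x_0 = 11^35 mod 141 = 41.
x_1 = 41^2 mod 141 = 130.

41, 130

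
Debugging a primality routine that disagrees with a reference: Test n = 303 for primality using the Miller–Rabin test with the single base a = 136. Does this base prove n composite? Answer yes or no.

yes

n − 1 = 302 = 2^1 · 151, so s = 1 and d = 151.
By repeated squaring, 136^151 ≡ 268 (mod 303).
x_0 = 136^151 mod 303 = 268.
x_0 ∉ {1, 302} and s = 1, so 136 is a Miller–Rabin witness and 303 is composite.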